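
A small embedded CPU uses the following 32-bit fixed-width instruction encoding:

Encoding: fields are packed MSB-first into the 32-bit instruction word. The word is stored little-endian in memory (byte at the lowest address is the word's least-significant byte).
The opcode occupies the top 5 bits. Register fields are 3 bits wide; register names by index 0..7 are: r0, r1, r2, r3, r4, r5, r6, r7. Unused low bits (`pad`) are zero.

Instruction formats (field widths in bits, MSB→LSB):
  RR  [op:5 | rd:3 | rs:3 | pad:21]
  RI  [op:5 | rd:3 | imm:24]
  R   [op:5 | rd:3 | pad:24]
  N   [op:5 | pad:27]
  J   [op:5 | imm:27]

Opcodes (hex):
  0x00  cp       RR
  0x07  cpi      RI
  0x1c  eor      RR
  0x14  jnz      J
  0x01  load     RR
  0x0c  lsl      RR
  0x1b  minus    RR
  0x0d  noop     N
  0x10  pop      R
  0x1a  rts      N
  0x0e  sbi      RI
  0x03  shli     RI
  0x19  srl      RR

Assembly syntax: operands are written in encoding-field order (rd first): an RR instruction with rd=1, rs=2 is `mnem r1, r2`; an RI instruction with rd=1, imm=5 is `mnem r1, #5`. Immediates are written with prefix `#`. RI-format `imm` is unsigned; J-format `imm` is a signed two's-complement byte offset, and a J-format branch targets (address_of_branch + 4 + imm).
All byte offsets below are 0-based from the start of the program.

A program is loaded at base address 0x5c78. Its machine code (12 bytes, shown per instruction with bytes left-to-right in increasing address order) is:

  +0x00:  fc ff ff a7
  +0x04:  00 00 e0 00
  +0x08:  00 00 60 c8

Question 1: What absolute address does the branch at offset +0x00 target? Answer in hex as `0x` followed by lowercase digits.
off 0x00: read fc ff ff a7 as little → 0xa7fffffc
  opcode bits[31:27]=0x14: jnz/J
  [26:0] imm=134217724 (s27→-4) = #-4
  target = base 0x5c78 + off 0x00 + 4 + imm -4 = 0x5c78

0x5c78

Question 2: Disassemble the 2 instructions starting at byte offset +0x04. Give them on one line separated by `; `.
[04] 00 00 e0 00 → 0x00e00000
  opcode bits[31:27]=0x0: cp/RR
  rd@[26:24]=0x0 ⇒ r0
  rs@[23:21]=0x7 ⇒ r7
[08] 00 00 60 c8 → 0xc8600000
  opcode bits[31:27]=0x19: srl/RR
  rd@[26:24]=0x0 ⇒ r0
  rs@[23:21]=0x3 ⇒ r3

cp r0, r7; srl r0, r3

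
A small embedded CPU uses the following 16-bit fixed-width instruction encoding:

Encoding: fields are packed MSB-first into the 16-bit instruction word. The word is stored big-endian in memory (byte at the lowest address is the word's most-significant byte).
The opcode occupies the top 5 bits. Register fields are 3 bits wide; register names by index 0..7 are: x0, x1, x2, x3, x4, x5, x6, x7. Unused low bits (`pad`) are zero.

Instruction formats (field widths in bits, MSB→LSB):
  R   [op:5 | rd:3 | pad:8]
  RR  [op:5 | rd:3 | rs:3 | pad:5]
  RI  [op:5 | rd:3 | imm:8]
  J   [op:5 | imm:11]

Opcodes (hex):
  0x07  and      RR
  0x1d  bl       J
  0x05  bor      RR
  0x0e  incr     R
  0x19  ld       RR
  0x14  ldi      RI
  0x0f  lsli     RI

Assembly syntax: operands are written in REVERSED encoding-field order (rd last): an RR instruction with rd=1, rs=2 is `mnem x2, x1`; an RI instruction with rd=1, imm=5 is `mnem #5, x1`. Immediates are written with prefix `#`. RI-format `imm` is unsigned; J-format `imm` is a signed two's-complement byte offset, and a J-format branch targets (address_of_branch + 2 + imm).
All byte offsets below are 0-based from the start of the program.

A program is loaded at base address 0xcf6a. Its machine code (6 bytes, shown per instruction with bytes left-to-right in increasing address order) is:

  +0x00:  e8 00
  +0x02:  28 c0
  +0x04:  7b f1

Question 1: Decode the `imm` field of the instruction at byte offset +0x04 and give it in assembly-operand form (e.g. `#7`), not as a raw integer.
off 0x04: read 7b f1 as big → 0x7bf1
  opcode bits[15:11]=0xf: lsli/RI
  [10:8] rd=3 = x3
  [7:0] imm=241 = #241

#241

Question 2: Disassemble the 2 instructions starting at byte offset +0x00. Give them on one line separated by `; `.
off 0x00: read e8 00 as big → 0xe800
  opcode bits[15:11]=0x1d: bl/J
  imm@[10:0]=0x0 ⇒ #0
off 0x02: read 28 c0 as big → 0x28c0
  opcode bits[15:11]=0x5: bor/RR
  rd@[10:8]=0x0 ⇒ x0
  rs@[7:5]=0x6 ⇒ x6

bl #0; bor x6, x0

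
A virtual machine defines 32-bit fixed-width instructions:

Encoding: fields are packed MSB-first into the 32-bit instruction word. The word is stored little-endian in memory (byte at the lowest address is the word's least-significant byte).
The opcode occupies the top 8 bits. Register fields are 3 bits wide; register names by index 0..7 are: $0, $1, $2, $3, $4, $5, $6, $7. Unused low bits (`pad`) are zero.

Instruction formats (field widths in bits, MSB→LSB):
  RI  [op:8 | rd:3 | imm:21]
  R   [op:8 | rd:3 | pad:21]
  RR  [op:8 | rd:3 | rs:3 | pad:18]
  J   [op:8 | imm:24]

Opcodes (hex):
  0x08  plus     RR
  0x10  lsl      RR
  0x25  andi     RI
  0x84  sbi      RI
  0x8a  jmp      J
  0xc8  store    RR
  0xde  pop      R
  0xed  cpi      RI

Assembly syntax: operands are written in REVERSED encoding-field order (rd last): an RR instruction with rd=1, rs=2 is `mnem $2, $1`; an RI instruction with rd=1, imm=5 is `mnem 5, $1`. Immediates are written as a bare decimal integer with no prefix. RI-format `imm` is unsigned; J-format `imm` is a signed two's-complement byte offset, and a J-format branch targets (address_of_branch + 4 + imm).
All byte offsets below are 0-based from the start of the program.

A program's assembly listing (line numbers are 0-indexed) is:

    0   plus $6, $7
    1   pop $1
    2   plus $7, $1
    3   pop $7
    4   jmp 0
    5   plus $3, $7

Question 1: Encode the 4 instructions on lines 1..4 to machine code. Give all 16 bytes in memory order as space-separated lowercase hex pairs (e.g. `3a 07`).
L1: pop op=0xde:8|rd=1:3|pad=0:21 ⇒ 0xde200000 ⇒ little 00 00 20 de
L2: plus op=0x8:8|rd=1:3|rs=7:3|pad=0:18 ⇒ 0x083c0000 ⇒ little 00 00 3c 08
L3: pop op=0xde:8|rd=7:3|pad=0:21 ⇒ 0xdee00000 ⇒ little 00 00 e0 de
L4: jmp op=0x8a:8|imm=0:24 ⇒ 0x8a000000 ⇒ little 00 00 00 8a

00 00 20 de 00 00 3c 08 00 00 e0 de 00 00 00 8a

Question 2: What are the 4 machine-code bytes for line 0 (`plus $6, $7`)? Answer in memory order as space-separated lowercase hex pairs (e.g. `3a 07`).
L0: plus op=0x8:8|rd=7:3|rs=6:3|pad=0:18 ⇒ 0x08f80000 ⇒ little 00 00 f8 08

00 00 f8 08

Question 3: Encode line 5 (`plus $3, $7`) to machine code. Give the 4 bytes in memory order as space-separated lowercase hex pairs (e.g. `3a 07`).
00 00 ec 08

5. plus fields op=0x8:8|rd=7:3|rs=3:3|pad=0:18 → word 08ec0000h → 00 00 ec 08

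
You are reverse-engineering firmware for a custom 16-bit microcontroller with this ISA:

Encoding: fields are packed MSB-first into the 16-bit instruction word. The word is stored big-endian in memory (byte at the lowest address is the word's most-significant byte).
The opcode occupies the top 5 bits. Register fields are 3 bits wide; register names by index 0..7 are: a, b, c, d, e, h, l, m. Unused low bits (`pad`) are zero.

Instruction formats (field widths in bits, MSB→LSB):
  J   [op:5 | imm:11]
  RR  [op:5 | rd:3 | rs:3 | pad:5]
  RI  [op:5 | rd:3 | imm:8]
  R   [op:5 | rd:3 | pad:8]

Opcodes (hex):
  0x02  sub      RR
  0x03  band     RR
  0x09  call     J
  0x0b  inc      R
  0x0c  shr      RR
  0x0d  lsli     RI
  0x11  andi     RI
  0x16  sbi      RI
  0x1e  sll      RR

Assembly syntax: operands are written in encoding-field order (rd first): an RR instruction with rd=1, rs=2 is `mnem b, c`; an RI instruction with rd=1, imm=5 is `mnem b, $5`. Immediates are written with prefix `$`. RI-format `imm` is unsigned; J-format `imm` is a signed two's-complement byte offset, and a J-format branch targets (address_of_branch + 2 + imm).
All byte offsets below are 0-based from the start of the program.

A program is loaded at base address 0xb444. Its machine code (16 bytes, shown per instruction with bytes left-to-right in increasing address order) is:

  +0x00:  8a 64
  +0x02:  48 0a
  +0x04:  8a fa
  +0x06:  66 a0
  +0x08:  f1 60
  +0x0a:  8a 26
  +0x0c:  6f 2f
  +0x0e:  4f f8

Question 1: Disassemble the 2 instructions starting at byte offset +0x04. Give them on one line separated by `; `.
off 0x04: read 8a fa as big → 0x8afa
  top 5b → 0x11 → andi [RI]
  rd@[10:8]=0x2 ⇒ c
  imm@[7:0]=0xfa ⇒ $250
off 0x06: read 66 a0 as big → 0x66a0
  top 5b → 0xc → shr [RR]
  rd@[10:8]=0x6 ⇒ l
  rs@[7:5]=0x5 ⇒ h

andi c, $250; shr l, h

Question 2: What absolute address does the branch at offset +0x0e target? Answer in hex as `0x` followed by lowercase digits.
@+0e  big-endian(4f f8) = 0x4ff8
  top 5b → 0x9 → call [J]
  imm: (w>>0)&0x7ff=0x7f8 (s11→-8) → $-8
  target = base 0xb444 + off 0x0e + 2 + imm -8 = 0xb44c

0xb44c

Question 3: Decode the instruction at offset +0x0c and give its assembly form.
lsli m, $47

[0c] 6f 2f → 0x6f2f
  top 5b → 0xd → lsli [RI]
  rd@[10:8]=0x7 ⇒ m
  imm@[7:0]=0x2f ⇒ $47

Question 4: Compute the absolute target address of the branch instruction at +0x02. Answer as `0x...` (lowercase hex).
@+02  big-endian(48 0a) = 0x480a
  top 5b → 0x9 → call [J]
  imm@[10:0]=0xa ⇒ $10
  target = base 0xb444 + off 0x02 + 2 + imm 10 = 0xb452

0xb452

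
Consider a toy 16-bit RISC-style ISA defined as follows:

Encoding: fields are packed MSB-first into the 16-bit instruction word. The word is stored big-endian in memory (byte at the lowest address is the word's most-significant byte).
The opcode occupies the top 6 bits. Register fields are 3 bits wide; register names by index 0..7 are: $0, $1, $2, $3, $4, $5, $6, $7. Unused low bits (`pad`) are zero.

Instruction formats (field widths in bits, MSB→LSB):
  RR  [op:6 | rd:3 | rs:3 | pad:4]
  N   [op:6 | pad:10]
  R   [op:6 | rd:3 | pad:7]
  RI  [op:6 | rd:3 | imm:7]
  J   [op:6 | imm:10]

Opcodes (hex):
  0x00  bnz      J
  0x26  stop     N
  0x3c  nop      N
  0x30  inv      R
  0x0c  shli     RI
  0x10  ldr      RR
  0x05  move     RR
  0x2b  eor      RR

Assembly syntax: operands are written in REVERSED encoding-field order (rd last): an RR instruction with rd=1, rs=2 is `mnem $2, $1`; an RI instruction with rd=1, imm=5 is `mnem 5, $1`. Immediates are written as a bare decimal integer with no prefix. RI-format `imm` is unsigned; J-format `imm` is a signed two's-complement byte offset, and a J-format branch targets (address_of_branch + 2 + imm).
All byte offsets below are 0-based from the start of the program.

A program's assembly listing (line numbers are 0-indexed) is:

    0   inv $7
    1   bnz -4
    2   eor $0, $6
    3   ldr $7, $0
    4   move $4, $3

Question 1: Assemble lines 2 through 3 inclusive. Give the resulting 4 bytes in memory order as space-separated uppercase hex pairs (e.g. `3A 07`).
L2: eor op=0x2b:6|rd=6:3|rs=0:3|pad=0:4 ⇒ 0xaf00 ⇒ big af 00
L3: ldr op=0x10:6|rd=0:3|rs=7:3|pad=0:4 ⇒ 0x4070 ⇒ big 40 70

AF 00 40 70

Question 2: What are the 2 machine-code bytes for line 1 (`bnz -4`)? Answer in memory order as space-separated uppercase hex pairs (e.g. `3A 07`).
1. bnz fields op=0x0:6|imm=-4:10 → word 03fch → 03 fc

03 FC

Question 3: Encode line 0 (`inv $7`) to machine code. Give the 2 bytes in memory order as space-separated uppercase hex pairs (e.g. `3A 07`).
C3 80

0. inv fields op=0x30:6|rd=7:3|pad=0:7 → word c380h → c3 80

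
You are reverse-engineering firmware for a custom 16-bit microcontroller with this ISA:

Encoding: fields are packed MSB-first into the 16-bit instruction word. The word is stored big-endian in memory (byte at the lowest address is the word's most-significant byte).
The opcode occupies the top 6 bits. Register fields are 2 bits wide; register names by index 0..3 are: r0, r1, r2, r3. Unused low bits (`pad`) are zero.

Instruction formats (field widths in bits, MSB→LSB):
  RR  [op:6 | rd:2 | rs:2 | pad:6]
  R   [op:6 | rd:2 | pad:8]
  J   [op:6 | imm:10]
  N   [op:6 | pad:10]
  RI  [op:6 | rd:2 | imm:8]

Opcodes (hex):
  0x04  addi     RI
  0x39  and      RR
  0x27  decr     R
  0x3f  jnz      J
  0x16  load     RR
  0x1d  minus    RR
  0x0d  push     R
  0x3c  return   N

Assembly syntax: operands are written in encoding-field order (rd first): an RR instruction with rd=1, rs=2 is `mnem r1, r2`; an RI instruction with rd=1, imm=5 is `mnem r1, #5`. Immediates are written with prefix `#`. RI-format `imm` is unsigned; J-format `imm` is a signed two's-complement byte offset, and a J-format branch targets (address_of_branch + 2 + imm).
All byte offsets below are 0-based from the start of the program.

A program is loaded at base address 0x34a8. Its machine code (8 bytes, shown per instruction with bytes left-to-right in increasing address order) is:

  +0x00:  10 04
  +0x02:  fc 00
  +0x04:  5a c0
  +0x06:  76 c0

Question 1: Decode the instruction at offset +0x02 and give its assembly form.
jnz #0

@+02  big-endian(fc 00) = 0xfc00
  opcode bits[15:10]=0x3f: jnz/J
  [9:0] imm=0 = #0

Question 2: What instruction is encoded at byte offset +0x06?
[06] 76 c0 → 0x76c0
  opcode bits[15:10]=0x1d: minus/RR
  [9:8] rd=2 = r2
  [7:6] rs=3 = r3

minus r2, r3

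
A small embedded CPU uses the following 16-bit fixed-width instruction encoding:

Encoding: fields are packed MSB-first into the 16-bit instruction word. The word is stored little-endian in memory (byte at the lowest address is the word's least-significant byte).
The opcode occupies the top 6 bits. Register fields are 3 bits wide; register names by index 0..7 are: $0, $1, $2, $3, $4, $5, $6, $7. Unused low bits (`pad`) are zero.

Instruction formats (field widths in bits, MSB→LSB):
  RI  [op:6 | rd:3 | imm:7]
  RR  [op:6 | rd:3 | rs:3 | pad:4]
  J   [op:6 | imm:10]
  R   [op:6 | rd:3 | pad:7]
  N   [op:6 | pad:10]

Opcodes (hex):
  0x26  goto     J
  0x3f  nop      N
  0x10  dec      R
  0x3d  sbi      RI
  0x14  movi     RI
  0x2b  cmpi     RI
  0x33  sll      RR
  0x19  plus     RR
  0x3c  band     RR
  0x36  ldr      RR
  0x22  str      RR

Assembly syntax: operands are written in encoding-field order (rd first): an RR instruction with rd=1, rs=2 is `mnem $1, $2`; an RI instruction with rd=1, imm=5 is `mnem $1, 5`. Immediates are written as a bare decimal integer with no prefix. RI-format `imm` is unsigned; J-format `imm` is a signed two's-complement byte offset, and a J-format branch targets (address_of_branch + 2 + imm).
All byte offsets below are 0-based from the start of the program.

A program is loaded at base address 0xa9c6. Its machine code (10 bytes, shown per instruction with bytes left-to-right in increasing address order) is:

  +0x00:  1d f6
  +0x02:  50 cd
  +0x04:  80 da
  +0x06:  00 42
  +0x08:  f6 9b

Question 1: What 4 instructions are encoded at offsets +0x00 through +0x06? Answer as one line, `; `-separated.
sbi $4, 29; sll $2, $5; ldr $5, $0; dec $4

+0x00: 1d f6 ⇒ word 0xf61d (little)
  op=0xf61d>>10=0x3d ⇒ sbi (RI)
  rd: (w>>7)&0x7=0x4 → $4
  imm: (w>>0)&0x7f=0x1d → 29
+0x02: 50 cd ⇒ word 0xcd50 (little)
  op=0xcd50>>10=0x33 ⇒ sll (RR)
  rd: (w>>7)&0x7=0x2 → $2
  rs: (w>>4)&0x7=0x5 → $5
+0x04: 80 da ⇒ word 0xda80 (little)
  op=0xda80>>10=0x36 ⇒ ldr (RR)
  rd: (w>>7)&0x7=0x5 → $5
  rs: (w>>4)&0x7=0x0 → $0
+0x06: 00 42 ⇒ word 0x4200 (little)
  op=0x4200>>10=0x10 ⇒ dec (R)
  rd: (w>>7)&0x7=0x4 → $4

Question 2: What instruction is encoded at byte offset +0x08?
+0x08: f6 9b ⇒ word 0x9bf6 (little)
  opcode bits[15:10]=0x26: goto/J
  [9:0] imm=1014 (s10→-10) = -10

goto -10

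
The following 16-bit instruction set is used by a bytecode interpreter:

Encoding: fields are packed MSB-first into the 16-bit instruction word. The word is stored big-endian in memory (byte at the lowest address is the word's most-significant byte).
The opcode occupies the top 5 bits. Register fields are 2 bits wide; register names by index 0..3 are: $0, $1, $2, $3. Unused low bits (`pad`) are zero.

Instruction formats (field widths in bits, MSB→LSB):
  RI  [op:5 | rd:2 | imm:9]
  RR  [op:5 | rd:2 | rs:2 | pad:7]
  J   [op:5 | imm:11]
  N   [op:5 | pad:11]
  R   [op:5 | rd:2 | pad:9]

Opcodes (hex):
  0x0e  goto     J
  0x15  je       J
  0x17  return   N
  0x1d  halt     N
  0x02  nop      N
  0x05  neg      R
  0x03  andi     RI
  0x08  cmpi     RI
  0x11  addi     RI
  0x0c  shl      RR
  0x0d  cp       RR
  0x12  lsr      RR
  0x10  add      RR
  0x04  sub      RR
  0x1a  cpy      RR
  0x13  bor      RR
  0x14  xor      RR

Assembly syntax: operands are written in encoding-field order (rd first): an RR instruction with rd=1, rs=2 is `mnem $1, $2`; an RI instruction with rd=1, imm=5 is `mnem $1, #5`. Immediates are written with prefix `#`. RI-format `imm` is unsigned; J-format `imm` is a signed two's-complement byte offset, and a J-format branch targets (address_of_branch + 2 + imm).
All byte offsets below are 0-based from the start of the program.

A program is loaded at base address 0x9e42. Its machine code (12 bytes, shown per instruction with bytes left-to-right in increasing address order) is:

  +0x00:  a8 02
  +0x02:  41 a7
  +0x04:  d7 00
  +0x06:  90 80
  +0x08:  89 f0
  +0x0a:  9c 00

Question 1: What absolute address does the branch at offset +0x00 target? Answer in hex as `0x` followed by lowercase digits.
0x9e46

+0x00: a8 02 ⇒ word 0xa802 (big)
  top 5b → 0x15 → je [J]
  [10:0] imm=2 = #2
  target = base 0x9e42 + off 0x00 + 2 + imm 2 = 0x9e46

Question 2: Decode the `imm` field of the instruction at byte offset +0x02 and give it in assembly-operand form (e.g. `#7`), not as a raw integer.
off 0x02: read 41 a7 as big → 0x41a7
  op=0x41a7>>11=0x8 ⇒ cmpi (RI)
  [10:9] rd=0 = $0
  [8:0] imm=423 = #423

#423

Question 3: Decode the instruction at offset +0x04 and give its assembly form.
cpy $3, $2

+0x04: d7 00 ⇒ word 0xd700 (big)
  op=0xd700>>11=0x1a ⇒ cpy (RR)
  [10:9] rd=3 = $3
  [8:7] rs=2 = $2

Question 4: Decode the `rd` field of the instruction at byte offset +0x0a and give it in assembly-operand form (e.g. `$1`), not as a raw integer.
+0x0a: 9c 00 ⇒ word 0x9c00 (big)
  op=0x9c00>>11=0x13 ⇒ bor (RR)
  [10:9] rd=2 = $2
  [8:7] rs=0 = $0

$2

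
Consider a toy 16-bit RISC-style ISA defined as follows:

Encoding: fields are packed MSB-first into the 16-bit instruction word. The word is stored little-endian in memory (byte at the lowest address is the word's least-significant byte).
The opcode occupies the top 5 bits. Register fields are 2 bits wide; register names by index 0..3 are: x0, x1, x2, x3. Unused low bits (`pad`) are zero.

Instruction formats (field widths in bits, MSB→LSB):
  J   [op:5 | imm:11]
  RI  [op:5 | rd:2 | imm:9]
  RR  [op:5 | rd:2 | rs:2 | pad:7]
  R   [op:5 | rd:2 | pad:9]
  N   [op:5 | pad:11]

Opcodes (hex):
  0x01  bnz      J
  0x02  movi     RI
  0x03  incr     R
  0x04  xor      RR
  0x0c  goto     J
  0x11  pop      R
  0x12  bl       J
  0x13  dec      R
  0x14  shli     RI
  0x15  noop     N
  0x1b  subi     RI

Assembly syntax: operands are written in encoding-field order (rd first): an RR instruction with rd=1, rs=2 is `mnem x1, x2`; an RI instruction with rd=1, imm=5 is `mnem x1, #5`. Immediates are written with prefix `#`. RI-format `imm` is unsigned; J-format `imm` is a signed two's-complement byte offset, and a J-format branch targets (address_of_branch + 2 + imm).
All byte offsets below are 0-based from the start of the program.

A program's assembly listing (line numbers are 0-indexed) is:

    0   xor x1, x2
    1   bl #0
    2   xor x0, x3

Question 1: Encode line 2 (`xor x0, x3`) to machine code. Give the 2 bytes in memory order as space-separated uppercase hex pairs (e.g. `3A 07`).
80 21

line 2 (xor): pack op=0x4:5|rd=0:2|rs=3:2|pad=0:7 = 0x2180; little→ 80 21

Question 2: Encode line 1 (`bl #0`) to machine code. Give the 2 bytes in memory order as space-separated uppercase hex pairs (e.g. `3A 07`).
00 90

L1: bl op=0x12:5|imm=0:11 ⇒ 0x9000 ⇒ little 00 90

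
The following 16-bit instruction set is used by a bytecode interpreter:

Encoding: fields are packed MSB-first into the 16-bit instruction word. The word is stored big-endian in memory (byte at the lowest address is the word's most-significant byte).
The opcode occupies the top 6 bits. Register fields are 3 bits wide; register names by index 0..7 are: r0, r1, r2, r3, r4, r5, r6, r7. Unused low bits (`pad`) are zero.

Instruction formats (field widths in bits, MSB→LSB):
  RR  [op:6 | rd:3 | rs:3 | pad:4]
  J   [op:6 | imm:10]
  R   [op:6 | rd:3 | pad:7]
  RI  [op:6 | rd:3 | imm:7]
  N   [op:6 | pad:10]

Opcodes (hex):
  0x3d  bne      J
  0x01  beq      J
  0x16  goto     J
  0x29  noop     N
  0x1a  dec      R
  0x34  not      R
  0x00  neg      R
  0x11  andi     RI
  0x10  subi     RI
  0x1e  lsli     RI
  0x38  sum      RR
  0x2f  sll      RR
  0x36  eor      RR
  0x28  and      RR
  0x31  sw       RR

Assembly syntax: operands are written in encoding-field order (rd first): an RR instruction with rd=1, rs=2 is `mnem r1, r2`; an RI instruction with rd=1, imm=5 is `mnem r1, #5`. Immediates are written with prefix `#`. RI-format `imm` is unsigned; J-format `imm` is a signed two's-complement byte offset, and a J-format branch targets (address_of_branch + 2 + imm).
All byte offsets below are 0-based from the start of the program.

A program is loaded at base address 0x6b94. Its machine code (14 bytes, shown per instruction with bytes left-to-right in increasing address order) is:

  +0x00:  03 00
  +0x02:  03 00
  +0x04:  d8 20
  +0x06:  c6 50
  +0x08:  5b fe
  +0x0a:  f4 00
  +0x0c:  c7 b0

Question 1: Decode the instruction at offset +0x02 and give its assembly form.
+0x02: 03 00 ⇒ word 0x0300 (big)
  opcode bits[15:10]=0x0: neg/R
  rd@[9:7]=0x6 ⇒ r6

neg r6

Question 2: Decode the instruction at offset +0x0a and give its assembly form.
off 0x0a: read f4 00 as big → 0xf400
  op=0xf400>>10=0x3d ⇒ bne (J)
  [9:0] imm=0 = #0

bne #0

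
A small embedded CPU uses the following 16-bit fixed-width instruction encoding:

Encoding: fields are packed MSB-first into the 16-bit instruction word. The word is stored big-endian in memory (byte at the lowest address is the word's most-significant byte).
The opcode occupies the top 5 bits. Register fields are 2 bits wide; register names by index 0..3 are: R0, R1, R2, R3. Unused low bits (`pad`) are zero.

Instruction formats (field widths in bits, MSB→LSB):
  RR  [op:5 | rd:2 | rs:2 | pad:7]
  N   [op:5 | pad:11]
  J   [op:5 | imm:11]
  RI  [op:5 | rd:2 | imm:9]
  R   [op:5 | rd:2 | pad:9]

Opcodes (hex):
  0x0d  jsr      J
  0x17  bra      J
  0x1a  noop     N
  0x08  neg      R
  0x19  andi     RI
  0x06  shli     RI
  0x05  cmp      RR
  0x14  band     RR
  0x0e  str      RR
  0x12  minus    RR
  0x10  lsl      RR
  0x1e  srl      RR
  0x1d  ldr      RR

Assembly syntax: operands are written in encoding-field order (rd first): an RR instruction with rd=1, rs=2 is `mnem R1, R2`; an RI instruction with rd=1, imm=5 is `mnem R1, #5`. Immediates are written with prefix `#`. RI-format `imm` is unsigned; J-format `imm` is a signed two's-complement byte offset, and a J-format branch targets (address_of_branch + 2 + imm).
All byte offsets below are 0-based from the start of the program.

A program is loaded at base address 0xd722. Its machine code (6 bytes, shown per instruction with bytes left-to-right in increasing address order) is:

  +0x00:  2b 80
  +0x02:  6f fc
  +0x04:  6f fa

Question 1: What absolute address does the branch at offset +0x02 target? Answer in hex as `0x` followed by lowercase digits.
+0x02: 6f fc ⇒ word 0x6ffc (big)
  opcode bits[15:11]=0xd: jsr/J
  [10:0] imm=2044 (s11→-4) = #-4
  target = base 0xd722 + off 0x02 + 2 + imm -4 = 0xd722

0xd722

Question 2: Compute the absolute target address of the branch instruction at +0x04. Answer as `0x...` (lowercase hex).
+0x04: 6f fa ⇒ word 0x6ffa (big)
  top 5b → 0xd → jsr [J]
  imm@[10:0]=0x7fa (s11→-6) ⇒ #-6
  target = base 0xd722 + off 0x04 + 2 + imm -6 = 0xd722

0xd722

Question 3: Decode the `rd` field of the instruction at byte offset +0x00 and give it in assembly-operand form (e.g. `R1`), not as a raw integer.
R1

@+00  big-endian(2b 80) = 0x2b80
  top 5b → 0x5 → cmp [RR]
  rd@[10:9]=0x1 ⇒ R1
  rs@[8:7]=0x3 ⇒ R3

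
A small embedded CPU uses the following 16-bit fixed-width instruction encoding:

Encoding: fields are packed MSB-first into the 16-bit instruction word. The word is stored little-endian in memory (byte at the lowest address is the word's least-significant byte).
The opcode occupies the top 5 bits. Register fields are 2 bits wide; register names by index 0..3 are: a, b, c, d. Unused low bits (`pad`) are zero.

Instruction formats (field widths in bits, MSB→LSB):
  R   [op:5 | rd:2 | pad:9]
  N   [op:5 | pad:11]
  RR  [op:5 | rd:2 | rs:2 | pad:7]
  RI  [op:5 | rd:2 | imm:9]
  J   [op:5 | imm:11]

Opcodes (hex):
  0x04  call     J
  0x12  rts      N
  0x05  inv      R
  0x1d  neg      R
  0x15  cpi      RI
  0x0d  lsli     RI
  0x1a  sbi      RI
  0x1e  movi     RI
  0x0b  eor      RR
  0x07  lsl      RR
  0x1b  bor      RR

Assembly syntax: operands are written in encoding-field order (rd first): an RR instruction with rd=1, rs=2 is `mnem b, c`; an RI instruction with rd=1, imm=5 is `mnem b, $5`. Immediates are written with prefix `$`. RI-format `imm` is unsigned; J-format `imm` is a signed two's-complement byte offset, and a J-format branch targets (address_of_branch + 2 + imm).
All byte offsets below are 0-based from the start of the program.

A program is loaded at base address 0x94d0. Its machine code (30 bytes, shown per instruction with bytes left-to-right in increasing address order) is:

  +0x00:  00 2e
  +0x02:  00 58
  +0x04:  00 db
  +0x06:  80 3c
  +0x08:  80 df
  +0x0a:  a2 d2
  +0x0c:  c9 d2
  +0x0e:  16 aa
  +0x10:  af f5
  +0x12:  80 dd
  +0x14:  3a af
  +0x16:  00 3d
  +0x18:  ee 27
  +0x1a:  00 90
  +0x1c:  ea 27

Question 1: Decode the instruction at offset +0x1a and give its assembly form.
rts

[1a] 00 90 → 0x9000
  op=0x9000>>11=0x12 ⇒ rts (N)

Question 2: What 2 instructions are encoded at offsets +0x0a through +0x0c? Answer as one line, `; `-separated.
@+0a  little-endian(a2 d2) = 0xd2a2
  top 5b → 0x1a → sbi [RI]
  rd@[10:9]=0x1 ⇒ b
  imm@[8:0]=0xa2 ⇒ $162
@+0c  little-endian(c9 d2) = 0xd2c9
  top 5b → 0x1a → sbi [RI]
  rd@[10:9]=0x1 ⇒ b
  imm@[8:0]=0xc9 ⇒ $201

sbi b, $162; sbi b, $201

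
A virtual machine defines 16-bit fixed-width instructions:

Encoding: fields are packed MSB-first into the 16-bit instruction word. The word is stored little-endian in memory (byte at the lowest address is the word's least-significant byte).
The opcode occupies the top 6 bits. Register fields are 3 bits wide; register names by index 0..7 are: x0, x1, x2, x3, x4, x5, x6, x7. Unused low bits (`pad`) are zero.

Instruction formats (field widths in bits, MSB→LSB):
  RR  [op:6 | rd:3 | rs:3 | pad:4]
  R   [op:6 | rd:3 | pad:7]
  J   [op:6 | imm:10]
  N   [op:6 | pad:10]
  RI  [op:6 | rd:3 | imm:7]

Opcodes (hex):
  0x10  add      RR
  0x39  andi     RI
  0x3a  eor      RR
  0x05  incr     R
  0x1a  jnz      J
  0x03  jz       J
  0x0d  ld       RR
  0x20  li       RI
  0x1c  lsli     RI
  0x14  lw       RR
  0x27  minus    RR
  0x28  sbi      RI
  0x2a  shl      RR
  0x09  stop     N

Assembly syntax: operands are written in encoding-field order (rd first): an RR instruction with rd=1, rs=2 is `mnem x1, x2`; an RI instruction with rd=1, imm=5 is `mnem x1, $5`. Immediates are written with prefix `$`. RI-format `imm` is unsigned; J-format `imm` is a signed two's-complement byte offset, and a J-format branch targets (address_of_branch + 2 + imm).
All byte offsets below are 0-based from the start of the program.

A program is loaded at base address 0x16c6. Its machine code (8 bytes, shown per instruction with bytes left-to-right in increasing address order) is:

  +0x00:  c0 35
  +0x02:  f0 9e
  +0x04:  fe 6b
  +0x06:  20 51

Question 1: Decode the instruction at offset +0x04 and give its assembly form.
@+04  little-endian(fe 6b) = 0x6bfe
  op=0x6bfe>>10=0x1a ⇒ jnz (J)
  imm@[9:0]=0x3fe (s10→-2) ⇒ $-2

jnz $-2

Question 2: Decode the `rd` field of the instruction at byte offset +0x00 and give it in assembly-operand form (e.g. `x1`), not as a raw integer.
+0x00: c0 35 ⇒ word 0x35c0 (little)
  opcode bits[15:10]=0xd: ld/RR
  rd@[9:7]=0x3 ⇒ x3
  rs@[6:4]=0x4 ⇒ x4

x3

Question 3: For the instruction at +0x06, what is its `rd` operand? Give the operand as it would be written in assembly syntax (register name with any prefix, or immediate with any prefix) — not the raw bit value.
x2

+0x06: 20 51 ⇒ word 0x5120 (little)
  top 6b → 0x14 → lw [RR]
  [9:7] rd=2 = x2
  [6:4] rs=2 = x2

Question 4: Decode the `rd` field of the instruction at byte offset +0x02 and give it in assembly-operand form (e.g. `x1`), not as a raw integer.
off 0x02: read f0 9e as little → 0x9ef0
  opcode bits[15:10]=0x27: minus/RR
  rd@[9:7]=0x5 ⇒ x5
  rs@[6:4]=0x7 ⇒ x7

x5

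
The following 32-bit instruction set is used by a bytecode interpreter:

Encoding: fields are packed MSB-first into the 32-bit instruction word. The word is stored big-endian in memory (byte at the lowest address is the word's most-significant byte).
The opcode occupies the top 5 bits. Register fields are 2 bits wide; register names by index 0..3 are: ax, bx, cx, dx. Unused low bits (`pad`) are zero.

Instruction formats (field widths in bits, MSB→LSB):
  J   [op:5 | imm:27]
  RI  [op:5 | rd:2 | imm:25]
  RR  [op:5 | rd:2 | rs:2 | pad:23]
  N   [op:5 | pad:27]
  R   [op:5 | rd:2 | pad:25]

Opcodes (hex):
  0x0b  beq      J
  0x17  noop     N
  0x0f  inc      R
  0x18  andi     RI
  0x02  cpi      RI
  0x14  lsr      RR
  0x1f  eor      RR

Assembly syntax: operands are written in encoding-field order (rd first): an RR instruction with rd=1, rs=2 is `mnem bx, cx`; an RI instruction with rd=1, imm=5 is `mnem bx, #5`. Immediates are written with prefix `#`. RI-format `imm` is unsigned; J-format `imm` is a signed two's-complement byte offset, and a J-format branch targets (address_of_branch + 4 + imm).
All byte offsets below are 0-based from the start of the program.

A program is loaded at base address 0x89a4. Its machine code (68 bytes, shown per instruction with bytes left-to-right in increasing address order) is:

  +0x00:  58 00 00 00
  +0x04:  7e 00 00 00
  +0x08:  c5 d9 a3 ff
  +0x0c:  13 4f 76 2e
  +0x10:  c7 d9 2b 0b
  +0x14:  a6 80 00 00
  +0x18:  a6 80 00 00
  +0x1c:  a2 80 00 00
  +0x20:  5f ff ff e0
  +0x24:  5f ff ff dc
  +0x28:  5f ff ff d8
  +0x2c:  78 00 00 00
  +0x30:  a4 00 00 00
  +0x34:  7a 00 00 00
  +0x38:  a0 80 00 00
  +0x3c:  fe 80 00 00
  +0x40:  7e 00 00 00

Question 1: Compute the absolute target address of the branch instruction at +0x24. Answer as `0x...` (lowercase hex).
0x89a8

@+24  big-endian(5f ff ff dc) = 0x5fffffdc
  op=0x5fffffdc>>27=0xb ⇒ beq (J)
  imm@[26:0]=0x7ffffdc (s27→-36) ⇒ #-36
  target = base 0x89a4 + off 0x24 + 4 + imm -36 = 0x89a8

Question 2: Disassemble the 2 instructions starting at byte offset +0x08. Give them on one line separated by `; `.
[08] c5 d9 a3 ff → 0xc5d9a3ff
  opcode bits[31:27]=0x18: andi/RI
  rd: (w>>25)&0x3=0x2 → cx
  imm: (w>>0)&0x1ffffff=0x1d9a3ff → #31040511
[0c] 13 4f 76 2e → 0x134f762e
  opcode bits[31:27]=0x2: cpi/RI
  rd: (w>>25)&0x3=0x1 → bx
  imm: (w>>0)&0x1ffffff=0x14f762e → #21984814

andi cx, #31040511; cpi bx, #21984814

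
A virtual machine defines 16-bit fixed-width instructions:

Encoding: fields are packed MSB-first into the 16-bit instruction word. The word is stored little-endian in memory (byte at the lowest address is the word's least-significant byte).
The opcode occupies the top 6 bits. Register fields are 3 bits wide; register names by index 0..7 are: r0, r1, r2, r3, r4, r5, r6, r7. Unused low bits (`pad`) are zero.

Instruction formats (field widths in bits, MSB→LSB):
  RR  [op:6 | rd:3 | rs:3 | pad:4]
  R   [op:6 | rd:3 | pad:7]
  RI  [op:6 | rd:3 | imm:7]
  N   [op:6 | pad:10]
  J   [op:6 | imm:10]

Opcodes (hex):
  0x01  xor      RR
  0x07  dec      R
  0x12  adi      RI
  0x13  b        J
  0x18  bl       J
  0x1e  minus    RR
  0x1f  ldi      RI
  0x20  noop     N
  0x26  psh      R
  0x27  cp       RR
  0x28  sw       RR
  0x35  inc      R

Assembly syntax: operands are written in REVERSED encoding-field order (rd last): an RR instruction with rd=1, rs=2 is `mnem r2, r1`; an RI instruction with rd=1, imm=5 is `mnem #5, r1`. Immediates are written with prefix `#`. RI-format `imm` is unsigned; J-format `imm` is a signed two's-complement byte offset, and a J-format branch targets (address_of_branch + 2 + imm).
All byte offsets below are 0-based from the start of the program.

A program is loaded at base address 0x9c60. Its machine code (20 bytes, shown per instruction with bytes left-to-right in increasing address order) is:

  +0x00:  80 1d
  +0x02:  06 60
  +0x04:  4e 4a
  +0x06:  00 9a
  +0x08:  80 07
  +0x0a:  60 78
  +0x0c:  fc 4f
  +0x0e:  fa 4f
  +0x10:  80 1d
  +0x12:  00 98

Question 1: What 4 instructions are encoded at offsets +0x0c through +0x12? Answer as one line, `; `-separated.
off 0x0c: read fc 4f as little → 0x4ffc
  opcode bits[15:10]=0x13: b/J
  imm: (w>>0)&0x3ff=0x3fc (s10→-4) → #-4
off 0x0e: read fa 4f as little → 0x4ffa
  opcode bits[15:10]=0x13: b/J
  imm: (w>>0)&0x3ff=0x3fa (s10→-6) → #-6
off 0x10: read 80 1d as little → 0x1d80
  opcode bits[15:10]=0x7: dec/R
  rd: (w>>7)&0x7=0x3 → r3
off 0x12: read 00 98 as little → 0x9800
  opcode bits[15:10]=0x26: psh/R
  rd: (w>>7)&0x7=0x0 → r0

b #-4; b #-6; dec r3; psh r0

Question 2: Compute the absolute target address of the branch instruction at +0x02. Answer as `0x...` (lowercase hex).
0x9c6a

off 0x02: read 06 60 as little → 0x6006
  op=0x6006>>10=0x18 ⇒ bl (J)
  [9:0] imm=6 = #6
  target = base 0x9c60 + off 0x02 + 2 + imm 6 = 0x9c6a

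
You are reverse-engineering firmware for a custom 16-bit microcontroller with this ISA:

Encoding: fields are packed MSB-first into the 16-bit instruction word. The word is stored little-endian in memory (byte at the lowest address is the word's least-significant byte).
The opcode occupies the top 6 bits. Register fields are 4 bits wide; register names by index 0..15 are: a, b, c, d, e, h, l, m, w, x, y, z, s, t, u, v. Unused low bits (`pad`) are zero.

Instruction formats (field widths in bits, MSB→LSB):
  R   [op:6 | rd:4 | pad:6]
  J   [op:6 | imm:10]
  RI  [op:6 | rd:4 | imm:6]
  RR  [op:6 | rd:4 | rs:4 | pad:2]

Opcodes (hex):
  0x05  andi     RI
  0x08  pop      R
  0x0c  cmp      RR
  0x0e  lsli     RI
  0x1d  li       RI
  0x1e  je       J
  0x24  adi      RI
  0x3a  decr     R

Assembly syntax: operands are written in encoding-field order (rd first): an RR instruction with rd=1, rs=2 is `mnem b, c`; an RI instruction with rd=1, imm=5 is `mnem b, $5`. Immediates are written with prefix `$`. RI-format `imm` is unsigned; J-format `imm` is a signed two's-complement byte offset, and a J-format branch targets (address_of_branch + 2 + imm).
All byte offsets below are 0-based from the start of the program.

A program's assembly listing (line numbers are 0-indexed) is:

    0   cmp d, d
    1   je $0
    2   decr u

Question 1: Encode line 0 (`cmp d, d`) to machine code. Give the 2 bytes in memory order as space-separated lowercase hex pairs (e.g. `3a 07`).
cc 30

line 0 (cmp): pack op=0xc:6|rd=3:4|rs=3:4|pad=0:2 = 0x30cc; little→ cc 30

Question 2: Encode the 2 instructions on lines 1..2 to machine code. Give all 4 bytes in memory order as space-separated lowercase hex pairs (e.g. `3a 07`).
00 78 80 eb

1. je fields op=0x1e:6|imm=0:10 → word 7800h → 00 78
2. decr fields op=0x3a:6|rd=14:4|pad=0:6 → word eb80h → 80 eb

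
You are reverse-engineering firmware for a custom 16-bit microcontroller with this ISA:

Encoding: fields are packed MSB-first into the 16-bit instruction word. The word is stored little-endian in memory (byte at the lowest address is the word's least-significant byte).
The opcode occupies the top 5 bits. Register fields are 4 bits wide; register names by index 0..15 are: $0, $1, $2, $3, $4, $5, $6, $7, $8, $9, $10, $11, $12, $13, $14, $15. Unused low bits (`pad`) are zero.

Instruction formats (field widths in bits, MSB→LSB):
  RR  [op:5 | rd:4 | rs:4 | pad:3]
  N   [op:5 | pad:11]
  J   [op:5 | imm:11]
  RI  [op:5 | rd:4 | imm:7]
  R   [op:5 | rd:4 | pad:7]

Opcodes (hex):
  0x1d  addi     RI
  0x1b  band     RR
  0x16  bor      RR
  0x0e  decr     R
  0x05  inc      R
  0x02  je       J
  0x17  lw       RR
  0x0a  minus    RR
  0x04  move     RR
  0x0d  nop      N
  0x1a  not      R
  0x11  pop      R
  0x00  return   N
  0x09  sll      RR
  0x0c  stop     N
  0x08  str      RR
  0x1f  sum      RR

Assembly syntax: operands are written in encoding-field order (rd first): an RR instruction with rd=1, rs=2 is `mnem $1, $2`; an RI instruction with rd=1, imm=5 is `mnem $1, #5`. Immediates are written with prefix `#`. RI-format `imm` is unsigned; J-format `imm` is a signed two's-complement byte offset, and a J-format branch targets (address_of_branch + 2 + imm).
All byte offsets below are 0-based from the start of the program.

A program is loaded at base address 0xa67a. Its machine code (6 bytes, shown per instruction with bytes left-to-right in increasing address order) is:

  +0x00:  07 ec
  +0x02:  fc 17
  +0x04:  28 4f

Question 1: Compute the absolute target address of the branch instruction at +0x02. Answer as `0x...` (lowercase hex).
0xa67a

@+02  little-endian(fc 17) = 0x17fc
  top 5b → 0x2 → je [J]
  [10:0] imm=2044 (s11→-4) = #-4
  target = base 0xa67a + off 0x02 + 2 + imm -4 = 0xa67a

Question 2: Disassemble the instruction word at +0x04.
sll $14, $5

+0x04: 28 4f ⇒ word 0x4f28 (little)
  opcode bits[15:11]=0x9: sll/RR
  [10:7] rd=14 = $14
  [6:3] rs=5 = $5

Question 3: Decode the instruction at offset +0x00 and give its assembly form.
+0x00: 07 ec ⇒ word 0xec07 (little)
  opcode bits[15:11]=0x1d: addi/RI
  rd@[10:7]=0x8 ⇒ $8
  imm@[6:0]=0x7 ⇒ #7

addi $8, #7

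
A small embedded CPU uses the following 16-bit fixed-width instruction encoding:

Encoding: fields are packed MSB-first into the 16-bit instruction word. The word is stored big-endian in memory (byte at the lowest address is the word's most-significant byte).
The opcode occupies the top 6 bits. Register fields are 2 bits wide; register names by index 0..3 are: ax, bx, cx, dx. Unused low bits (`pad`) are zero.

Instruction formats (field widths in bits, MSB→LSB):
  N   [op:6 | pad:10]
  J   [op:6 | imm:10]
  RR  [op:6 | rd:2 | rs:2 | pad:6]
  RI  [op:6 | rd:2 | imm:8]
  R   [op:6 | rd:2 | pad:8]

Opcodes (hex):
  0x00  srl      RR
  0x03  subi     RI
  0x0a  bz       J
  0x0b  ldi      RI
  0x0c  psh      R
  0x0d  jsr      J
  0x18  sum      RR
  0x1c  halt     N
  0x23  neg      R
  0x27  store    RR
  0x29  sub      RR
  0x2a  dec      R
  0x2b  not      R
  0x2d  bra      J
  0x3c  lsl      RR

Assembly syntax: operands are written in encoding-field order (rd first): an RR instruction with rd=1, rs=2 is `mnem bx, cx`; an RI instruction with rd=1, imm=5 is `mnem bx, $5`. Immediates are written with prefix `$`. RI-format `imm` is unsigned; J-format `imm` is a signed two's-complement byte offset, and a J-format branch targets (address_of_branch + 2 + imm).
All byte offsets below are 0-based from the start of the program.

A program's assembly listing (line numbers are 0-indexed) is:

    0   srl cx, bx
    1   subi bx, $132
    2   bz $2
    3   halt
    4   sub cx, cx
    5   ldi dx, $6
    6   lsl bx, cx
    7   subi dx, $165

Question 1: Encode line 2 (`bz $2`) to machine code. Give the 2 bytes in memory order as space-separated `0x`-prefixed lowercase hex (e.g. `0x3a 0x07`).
0x28 0x02

line 2 (bz): pack op=0xa:6|imm=2:10 = 0x2802; big→ 28 02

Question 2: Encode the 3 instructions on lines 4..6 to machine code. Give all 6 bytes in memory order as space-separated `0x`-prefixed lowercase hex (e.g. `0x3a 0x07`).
L4: sub op=0x29:6|rd=2:2|rs=2:2|pad=0:6 ⇒ 0xa680 ⇒ big a6 80
L5: ldi op=0xb:6|rd=3:2|imm=6:8 ⇒ 0x2f06 ⇒ big 2f 06
L6: lsl op=0x3c:6|rd=1:2|rs=2:2|pad=0:6 ⇒ 0xf180 ⇒ big f1 80

0xa6 0x80 0x2f 0x06 0xf1 0x80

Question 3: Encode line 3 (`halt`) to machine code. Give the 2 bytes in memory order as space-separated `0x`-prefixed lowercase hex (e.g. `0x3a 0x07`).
0x70 0x00

line 3 (halt): pack op=0x1c:6|pad=0:10 = 0x7000; big→ 70 00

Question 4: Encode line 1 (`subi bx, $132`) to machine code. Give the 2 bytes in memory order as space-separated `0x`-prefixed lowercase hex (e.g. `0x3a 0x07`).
line 1 (subi): pack op=0x3:6|rd=1:2|imm=132:8 = 0x0d84; big→ 0d 84

0x0d 0x84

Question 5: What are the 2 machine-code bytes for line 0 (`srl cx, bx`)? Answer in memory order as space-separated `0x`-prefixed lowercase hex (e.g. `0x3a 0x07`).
0x02 0x40

L0: srl op=0x0:6|rd=2:2|rs=1:2|pad=0:6 ⇒ 0x0240 ⇒ big 02 40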